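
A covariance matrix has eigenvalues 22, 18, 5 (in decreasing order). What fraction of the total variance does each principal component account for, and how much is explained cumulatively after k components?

Step 1 — total variance = trace(Sigma) = Σ λ_i = 22 + 18 + 5 = 45.

Step 2 — fraction explained by component i = λ_i / Σ λ:
  PC1: 22/45 = 0.4889
  PC2: 18/45 = 0.4
  PC3: 5/45 = 0.1111

Step 3 — cumulative fraction after k components = (λ_1 + ... + λ_k) / Σ λ:
  k = 1: 22/45 = 0.4889
  k = 2: (22 + 18)/45 = 40/45 = 0.8889
  k = 3: (22 + 18 + 5)/45 = 45/45 = 1

Summary (fraction, with percent):

explained: PC1 0.4889 (48.89%), PC2 0.4 (40%), PC3 0.1111 (11.11%);  cumulative: 0.4889, 0.8889, 1


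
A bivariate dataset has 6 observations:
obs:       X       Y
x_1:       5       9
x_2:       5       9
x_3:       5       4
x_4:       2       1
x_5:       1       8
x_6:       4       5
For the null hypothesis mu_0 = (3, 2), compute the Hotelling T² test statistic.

Step 1 — sample mean vector:
  mean(X) = (5 + 5 + 5 + 2 + 1 + 4) / 6 = 22/6 = 3.6667
  mean(Y) = (9 + 9 + 4 + 1 + 8 + 5) / 6 = 36/6 = 6
  x̄ = (3.6667, 6),  deviation x̄ - mu_0 = (3.6667, 6) - (3, 2) = (0.6667, 4).

Step 2 — sample covariance matrix, S[i,j] = (1/(n-1)) · Σ_k (x_{k,i} - mean_i) · (x_{k,j} - mean_j), divisor n-1 = 5:
  S[X,X] = ((1.3333)·(1.3333) + (1.3333)·(1.3333) + (1.3333)·(1.3333) + (-1.6667)·(-1.6667) + (-2.6667)·(-2.6667) + (0.3333)·(0.3333)) / 5 = 15.3333/5 = 3.0667
  S[X,Y] = ((1.3333)·(3) + (1.3333)·(3) + (1.3333)·(-2) + (-1.6667)·(-5) + (-2.6667)·(2) + (0.3333)·(-1)) / 5 = 8/5 = 1.6
  S[Y,Y] = ((3)·(3) + (3)·(3) + (-2)·(-2) + (-5)·(-5) + (2)·(2) + (-1)·(-1)) / 5 = 52/5 = 10.4
  S = [[3.0667, 1.6],
 [1.6, 10.4]].

Step 3 — invert S. det(S) = 3.0667·10.4 - (1.6)² = 29.3333.
  S^{-1} = (1/det) · [[d, -b], [-b, a]] = [[0.3545, -0.0545],
 [-0.0545, 0.1045]].

Step 4 — quadratic form (x̄ - mu_0)^T · S^{-1} · (x̄ - mu_0):
  S^{-1} · (x̄ - mu_0) = (0.0182, 0.3818),
  (x̄ - mu_0)^T · [...] = (0.6667)·(0.0182) + (4)·(0.3818) = 1.5394.

Step 5 — scale by n: T² = 6 · 1.5394 = 9.2364.

T² ≈ 9.2364


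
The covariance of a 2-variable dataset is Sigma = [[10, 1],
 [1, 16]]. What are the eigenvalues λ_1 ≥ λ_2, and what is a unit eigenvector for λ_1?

Step 1 — characteristic polynomial of 2×2 Sigma:
  det(Sigma - λI) = λ² - trace · λ + det = 0.
  trace = 10 + 16 = 26, det = 10·16 - (1)² = 159.
Step 2 — discriminant:
  Δ = trace² - 4·det = 676 - 636 = 40.
Step 3 — eigenvalues:
  λ = (trace ± √Δ)/2 = (26 ± 6.3246)/2,
  λ_1 = 16.1623,  λ_2 = 9.8377.

Step 4 — unit eigenvector for λ_1: solve (Sigma - λ_1 I)v = 0. First row:
  (10 - 16.1623)·v_x + (1)·v_y = 0, i.e. (-6.1623)·v_x + (1)·v_y = 0,
  so v ∝ (b, λ_1 - a) = (1, 6.1623) = u.
  ||u|| = √((1)² + (6.1623)²) = √(38.9737) ≈ 6.2429,
  v_1 = u/||u|| ≈ (0.1602, 0.9871) (||v_1|| = 1).

λ_1 = 16.1623,  λ_2 = 9.8377;  v_1 ≈ (0.1602, 0.9871)


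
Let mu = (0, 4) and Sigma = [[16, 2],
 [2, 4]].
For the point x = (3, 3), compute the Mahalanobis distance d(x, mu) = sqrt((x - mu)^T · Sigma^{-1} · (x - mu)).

Step 1 — centre the observation: (x - mu) = (3, -1).

Step 2 — invert Sigma. det(Sigma) = 16·4 - (2)² = 60.
  Sigma^{-1} = (1/det) · [[d, -b], [-b, a]] = [[0.0667, -0.0333],
 [-0.0333, 0.2667]].

Step 3 — form the quadratic (x - mu)^T · Sigma^{-1} · (x - mu):
  Sigma^{-1} · (x - mu) = (0.2333, -0.3667).
  (x - mu)^T · [Sigma^{-1} · (x - mu)] = (3)·(0.2333) + (-1)·(-0.3667) = 1.0667.

Step 4 — take square root: d = √(1.0667) ≈ 1.0328.

d(x, mu) = √(1.0667) ≈ 1.0328


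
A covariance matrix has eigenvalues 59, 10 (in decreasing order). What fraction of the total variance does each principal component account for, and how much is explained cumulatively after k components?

Step 1 — total variance = trace(Sigma) = Σ λ_i = 59 + 10 = 69.

Step 2 — fraction explained by component i = λ_i / Σ λ:
  PC1: 59/69 = 0.8551
  PC2: 10/69 = 0.1449

Step 3 — cumulative fraction after k components = (λ_1 + ... + λ_k) / Σ λ:
  k = 1: 59/69 = 0.8551
  k = 2: (59 + 10)/69 = 69/69 = 1

Summary (fraction, with percent):

explained: PC1 0.8551 (85.51%), PC2 0.1449 (14.49%);  cumulative: 0.8551, 1


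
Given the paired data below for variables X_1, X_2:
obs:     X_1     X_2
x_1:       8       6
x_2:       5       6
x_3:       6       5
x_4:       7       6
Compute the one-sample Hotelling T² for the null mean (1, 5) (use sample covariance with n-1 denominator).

Step 1 — sample mean vector:
  mean(X_1) = (8 + 5 + 6 + 7) / 4 = 26/4 = 6.5
  mean(X_2) = (6 + 6 + 5 + 6) / 4 = 23/4 = 5.75
  x̄ = (6.5, 5.75),  deviation x̄ - mu_0 = (6.5, 5.75) - (1, 5) = (5.5, 0.75).

Step 2 — sample covariance matrix, S[i,j] = (1/(n-1)) · Σ_k (x_{k,i} - mean_i) · (x_{k,j} - mean_j), divisor n-1 = 3:
  S[X_1,X_1] = ((1.5)·(1.5) + (-1.5)·(-1.5) + (-0.5)·(-0.5) + (0.5)·(0.5)) / 3 = 5/3 = 1.6667
  S[X_1,X_2] = ((1.5)·(0.25) + (-1.5)·(0.25) + (-0.5)·(-0.75) + (0.5)·(0.25)) / 3 = 0.5/3 = 0.1667
  S[X_2,X_2] = ((0.25)·(0.25) + (0.25)·(0.25) + (-0.75)·(-0.75) + (0.25)·(0.25)) / 3 = 0.75/3 = 0.25
  S = [[1.6667, 0.1667],
 [0.1667, 0.25]].

Step 3 — invert S. det(S) = 1.6667·0.25 - (0.1667)² = 0.3889.
  S^{-1} = (1/det) · [[d, -b], [-b, a]] = [[0.6429, -0.4286],
 [-0.4286, 4.2857]].

Step 4 — quadratic form (x̄ - mu_0)^T · S^{-1} · (x̄ - mu_0):
  S^{-1} · (x̄ - mu_0) = (3.2143, 0.8571),
  (x̄ - mu_0)^T · [...] = (5.5)·(3.2143) + (0.75)·(0.8571) = 18.3214.

Step 5 — scale by n: T² = 4 · 18.3214 = 73.2857.

T² ≈ 73.2857


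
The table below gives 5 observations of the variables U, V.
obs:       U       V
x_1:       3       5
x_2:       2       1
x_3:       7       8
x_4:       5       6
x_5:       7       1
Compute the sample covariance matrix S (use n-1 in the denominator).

Step 1 — column means:
  mean(U) = (3 + 2 + 7 + 5 + 7) / 5 = 24/5 = 4.8
  mean(V) = (5 + 1 + 8 + 6 + 1) / 5 = 21/5 = 4.2

Step 2 — sample covariance S[i,j] = (1/(n-1)) · Σ_k (x_{k,i} - mean_i) · (x_{k,j} - mean_j), with n-1 = 4.
  S[U,U] = ((-1.8)·(-1.8) + (-2.8)·(-2.8) + (2.2)·(2.2) + (0.2)·(0.2) + (2.2)·(2.2)) / 4 = 20.8/4 = 5.2
  S[U,V] = ((-1.8)·(0.8) + (-2.8)·(-3.2) + (2.2)·(3.8) + (0.2)·(1.8) + (2.2)·(-3.2)) / 4 = 9.2/4 = 2.3
  S[V,V] = ((0.8)·(0.8) + (-3.2)·(-3.2) + (3.8)·(3.8) + (1.8)·(1.8) + (-3.2)·(-3.2)) / 4 = 38.8/4 = 9.7

S is symmetric (S[j,i] = S[i,j]). Assembling:

S = [[5.2, 2.3],
 [2.3, 9.7]]


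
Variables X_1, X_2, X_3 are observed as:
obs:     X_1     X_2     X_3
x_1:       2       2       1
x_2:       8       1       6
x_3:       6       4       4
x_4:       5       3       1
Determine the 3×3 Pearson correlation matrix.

Step 1 — column means:
  mean(X_1) = (2 + 8 + 6 + 5) / 4 = 21/4 = 5.25
  mean(X_2) = (2 + 1 + 4 + 3) / 4 = 10/4 = 2.5
  mean(X_3) = (1 + 6 + 4 + 1) / 4 = 12/4 = 3

Step 2 — sample variances and covariances s[i,j] = (1/(n-1)) · Σ_k (x_{k,i} - mean_i) · (x_{k,j} - mean_j), with n-1 = 3:
  s[X_1,X_1] = ((-3.25)·(-3.25) + (2.75)·(2.75) + (0.75)·(0.75) + (-0.25)·(-0.25)) / 3 = 18.75/3 = 6.25
  s[X_1,X_2] = ((-3.25)·(-0.5) + (2.75)·(-1.5) + (0.75)·(1.5) + (-0.25)·(0.5)) / 3 = -1.5/3 = -0.5
  s[X_1,X_3] = ((-3.25)·(-2) + (2.75)·(3) + (0.75)·(1) + (-0.25)·(-2)) / 3 = 16/3 = 5.3333
  s[X_2,X_2] = ((-0.5)·(-0.5) + (-1.5)·(-1.5) + (1.5)·(1.5) + (0.5)·(0.5)) / 3 = 5/3 = 1.6667
  s[X_2,X_3] = ((-0.5)·(-2) + (-1.5)·(3) + (1.5)·(1) + (0.5)·(-2)) / 3 = -3/3 = -1
  s[X_3,X_3] = ((-2)·(-2) + (3)·(3) + (1)·(1) + (-2)·(-2)) / 3 = 18/3 = 6
  Sample standard deviations s_i = √(s[i,i]):
  s(X_1) = √(6.25) = 2.5
  s(X_2) = √(1.6667) = 1.291
  s(X_3) = √(6) = 2.4495

Step 3 — r_{ij} = s_{ij} / (s_i · s_j):
  r[X_1,X_1] = 1 (diagonal).
  r[X_1,X_2] = -0.5 / (2.5 · 1.291) = -0.5 / 3.2275 = -0.1549
  r[X_1,X_3] = 5.3333 / (2.5 · 2.4495) = 5.3333 / 6.1237 = 0.8709
  r[X_2,X_2] = 1 (diagonal).
  r[X_2,X_3] = -1 / (1.291 · 2.4495) = -1 / 3.1623 = -0.3162
  r[X_3,X_3] = 1 (diagonal).

R is symmetric with unit diagonal. Assembling:

R = [[1, -0.1549, 0.8709],
 [-0.1549, 1, -0.3162],
 [0.8709, -0.3162, 1]]


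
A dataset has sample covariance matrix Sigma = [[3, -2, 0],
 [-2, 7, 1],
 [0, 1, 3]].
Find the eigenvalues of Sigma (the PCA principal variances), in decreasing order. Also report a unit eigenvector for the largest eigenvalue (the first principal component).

Step 1 — characteristic polynomial p(λ) = det(λI - Sigma) = λ³ - tr·λ² + c_1·λ - det, where tr = trace, c_1 = sum of the principal 2×2 minors, det = det(Sigma):
  tr = 3 + 7 + 3 = 13,
  c_1 = (3·7 - (-2)²) + (3·3 - (0)²) + (7·3 - (1)²) = 17 + 9 + 20 = 46,
  det = 3·(7·3 - (1)²) - (-2)·((-2)·3 - (1)·(0)) + (0)·((-2)·(1) - 7·(0)) = 3·(20) - (-2)·(-6) + (0)·(-2) = 48.
  So p(λ) = λ³ - 13λ² + 46λ - 48.
Step 2 — look for an integer root (rational root theorem: any rational root is an integer divisor of 48). Testing λ = 2:
  p(2) = 8 - 52 + 92 - 48 = 0  ✓
  Dividing out (λ - 2): p(λ) = (λ - 2)(λ² - 11λ + 24).
Step 3 — remaining eigenvalues from the quadratic λ² - 11λ + 24 = 0:
  Δ = 11² - 4·24 = 121 - 96 = 25,  λ = (11 ± √25)/2 = (11 ± 5)/2 = 8 or 3.
  Sorted: λ_1 = 8,  λ_2 = 3,  λ_3 = 2  (check: sum = 13 = tr ✓).

Step 4 — unit eigenvector for λ_1 = 8: v spans the null space of (Sigma - λ_1 I), whose rows are
  r_1 = (-5, -2, 0),  r_2 = (-2, -1, 1),  r_3 = (0, 1, -5).
  v is orthogonal to every row, so take v ∝ r_1 × r_2 = ((-2)·(1) - (0)·(-1), (0)·(-2) - (-5)·(1), (-5)·(-1) - (-2)·(-2)) = (-2, 5, 1).
  Rescale (multiply by -1 so the first nonzero entry is positive): u = (2, -5, -1).
  ||u|| = √((2)² + (-5)² + (-1)²) = √(30) ≈ 5.4772,  v_1 = u/||u|| ≈ (0.3651, -0.9129, -0.1826) (||v_1|| = 1).

λ_1 = 8,  λ_2 = 3,  λ_3 = 2;  v_1 ≈ (0.3651, -0.9129, -0.1826)


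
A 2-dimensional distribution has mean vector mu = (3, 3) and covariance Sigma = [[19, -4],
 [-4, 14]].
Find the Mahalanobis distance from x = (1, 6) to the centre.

Step 1 — centre the observation: (x - mu) = (-2, 3).

Step 2 — invert Sigma. det(Sigma) = 19·14 - (-4)² = 250.
  Sigma^{-1} = (1/det) · [[d, -b], [-b, a]] = [[0.056, 0.016],
 [0.016, 0.076]].

Step 3 — form the quadratic (x - mu)^T · Sigma^{-1} · (x - mu):
  Sigma^{-1} · (x - mu) = (-0.064, 0.196).
  (x - mu)^T · [Sigma^{-1} · (x - mu)] = (-2)·(-0.064) + (3)·(0.196) = 0.716.

Step 4 — take square root: d = √(0.716) ≈ 0.8462.

d(x, mu) = √(0.716) ≈ 0.8462


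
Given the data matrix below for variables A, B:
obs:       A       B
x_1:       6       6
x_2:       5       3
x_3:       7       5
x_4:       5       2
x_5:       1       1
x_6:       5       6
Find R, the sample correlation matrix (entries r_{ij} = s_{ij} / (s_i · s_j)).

Step 1 — column means:
  mean(A) = (6 + 5 + 7 + 5 + 1 + 5) / 6 = 29/6 = 4.8333
  mean(B) = (6 + 3 + 5 + 2 + 1 + 6) / 6 = 23/6 = 3.8333

Step 2 — sample variances and covariances s[i,j] = (1/(n-1)) · Σ_k (x_{k,i} - mean_i) · (x_{k,j} - mean_j), with n-1 = 5:
  s[A,A] = ((1.1667)·(1.1667) + (0.1667)·(0.1667) + (2.1667)·(2.1667) + (0.1667)·(0.1667) + (-3.8333)·(-3.8333) + (0.1667)·(0.1667)) / 5 = 20.8333/5 = 4.1667
  s[A,B] = ((1.1667)·(2.1667) + (0.1667)·(-0.8333) + (2.1667)·(1.1667) + (0.1667)·(-1.8333) + (-3.8333)·(-2.8333) + (0.1667)·(2.1667)) / 5 = 15.8333/5 = 3.1667
  s[B,B] = ((2.1667)·(2.1667) + (-0.8333)·(-0.8333) + (1.1667)·(1.1667) + (-1.8333)·(-1.8333) + (-2.8333)·(-2.8333) + (2.1667)·(2.1667)) / 5 = 22.8333/5 = 4.5667
  Sample standard deviations s_i = √(s[i,i]):
  s(A) = √(4.1667) = 2.0412
  s(B) = √(4.5667) = 2.137

Step 3 — r_{ij} = s_{ij} / (s_i · s_j):
  r[A,A] = 1 (diagonal).
  r[A,B] = 3.1667 / (2.0412 · 2.137) = 3.1667 / 4.3621 = 0.726
  r[B,B] = 1 (diagonal).

R is symmetric with unit diagonal. Assembling:

R = [[1, 0.726],
 [0.726, 1]]


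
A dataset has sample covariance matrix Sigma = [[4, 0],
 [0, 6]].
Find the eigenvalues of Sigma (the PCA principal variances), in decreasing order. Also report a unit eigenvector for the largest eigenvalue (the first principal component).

Step 1 — characteristic polynomial of 2×2 Sigma:
  det(Sigma - λI) = λ² - trace · λ + det = 0.
  trace = 4 + 6 = 10, det = 4·6 - (0)² = 24.
Step 2 — discriminant:
  Δ = trace² - 4·det = 100 - 96 = 4.
Step 3 — eigenvalues:
  λ = (trace ± √Δ)/2 = (10 ± 2)/2,
  λ_1 = 6,  λ_2 = 4.

Step 4 — unit eigenvector for λ_1: Sigma is diagonal, so its eigenvectors are the coordinate axes. λ_1 = 6 is the diagonal entry on the second coordinate axis, hence
  v_1 = (0, 1) (||v_1|| = 1).

λ_1 = 6,  λ_2 = 4;  v_1 ≈ (0, 1)


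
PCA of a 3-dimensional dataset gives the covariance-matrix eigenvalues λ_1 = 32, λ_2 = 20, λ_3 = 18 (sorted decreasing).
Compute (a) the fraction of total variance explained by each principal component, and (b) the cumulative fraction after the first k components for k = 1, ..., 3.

Step 1 — total variance = trace(Sigma) = Σ λ_i = 32 + 20 + 18 = 70.

Step 2 — fraction explained by component i = λ_i / Σ λ:
  PC1: 32/70 = 0.4571
  PC2: 20/70 = 0.2857
  PC3: 18/70 = 0.2571

Step 3 — cumulative fraction after k components = (λ_1 + ... + λ_k) / Σ λ:
  k = 1: 32/70 = 0.4571
  k = 2: (32 + 20)/70 = 52/70 = 0.7429
  k = 3: (32 + 20 + 18)/70 = 70/70 = 1

Summary (fraction, with percent):

explained: PC1 0.4571 (45.71%), PC2 0.2857 (28.57%), PC3 0.2571 (25.71%);  cumulative: 0.4571, 0.7429, 1


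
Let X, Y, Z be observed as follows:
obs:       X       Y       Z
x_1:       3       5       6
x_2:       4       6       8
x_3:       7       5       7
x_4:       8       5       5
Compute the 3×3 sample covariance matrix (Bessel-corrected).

Step 1 — column means:
  mean(X) = (3 + 4 + 7 + 8) / 4 = 22/4 = 5.5
  mean(Y) = (5 + 6 + 5 + 5) / 4 = 21/4 = 5.25
  mean(Z) = (6 + 8 + 7 + 5) / 4 = 26/4 = 6.5

Step 2 — sample covariance S[i,j] = (1/(n-1)) · Σ_k (x_{k,i} - mean_i) · (x_{k,j} - mean_j), with n-1 = 3.
  S[X,X] = ((-2.5)·(-2.5) + (-1.5)·(-1.5) + (1.5)·(1.5) + (2.5)·(2.5)) / 3 = 17/3 = 5.6667
  S[X,Y] = ((-2.5)·(-0.25) + (-1.5)·(0.75) + (1.5)·(-0.25) + (2.5)·(-0.25)) / 3 = -1.5/3 = -0.5
  S[X,Z] = ((-2.5)·(-0.5) + (-1.5)·(1.5) + (1.5)·(0.5) + (2.5)·(-1.5)) / 3 = -4/3 = -1.3333
  S[Y,Y] = ((-0.25)·(-0.25) + (0.75)·(0.75) + (-0.25)·(-0.25) + (-0.25)·(-0.25)) / 3 = 0.75/3 = 0.25
  S[Y,Z] = ((-0.25)·(-0.5) + (0.75)·(1.5) + (-0.25)·(0.5) + (-0.25)·(-1.5)) / 3 = 1.5/3 = 0.5
  S[Z,Z] = ((-0.5)·(-0.5) + (1.5)·(1.5) + (0.5)·(0.5) + (-1.5)·(-1.5)) / 3 = 5/3 = 1.6667

S is symmetric (S[j,i] = S[i,j]). Assembling:

S = [[5.6667, -0.5, -1.3333],
 [-0.5, 0.25, 0.5],
 [-1.3333, 0.5, 1.6667]]


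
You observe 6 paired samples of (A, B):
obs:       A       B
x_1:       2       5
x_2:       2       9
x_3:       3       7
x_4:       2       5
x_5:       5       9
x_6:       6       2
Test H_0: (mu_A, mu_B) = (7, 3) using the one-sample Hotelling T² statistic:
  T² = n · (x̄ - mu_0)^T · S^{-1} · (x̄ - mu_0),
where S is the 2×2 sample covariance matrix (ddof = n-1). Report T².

Step 1 — sample mean vector:
  mean(A) = (2 + 2 + 3 + 2 + 5 + 6) / 6 = 20/6 = 3.3333
  mean(B) = (5 + 9 + 7 + 5 + 9 + 2) / 6 = 37/6 = 6.1667
  x̄ = (3.3333, 6.1667),  deviation x̄ - mu_0 = (3.3333, 6.1667) - (7, 3) = (-3.6667, 3.1667).

Step 2 — sample covariance matrix, S[i,j] = (1/(n-1)) · Σ_k (x_{k,i} - mean_i) · (x_{k,j} - mean_j), divisor n-1 = 5:
  S[A,A] = ((-1.3333)·(-1.3333) + (-1.3333)·(-1.3333) + (-0.3333)·(-0.3333) + (-1.3333)·(-1.3333) + (1.6667)·(1.6667) + (2.6667)·(2.6667)) / 5 = 15.3333/5 = 3.0667
  S[A,B] = ((-1.3333)·(-1.1667) + (-1.3333)·(2.8333) + (-0.3333)·(0.8333) + (-1.3333)·(-1.1667) + (1.6667)·(2.8333) + (2.6667)·(-4.1667)) / 5 = -7.3333/5 = -1.4667
  S[B,B] = ((-1.1667)·(-1.1667) + (2.8333)·(2.8333) + (0.8333)·(0.8333) + (-1.1667)·(-1.1667) + (2.8333)·(2.8333) + (-4.1667)·(-4.1667)) / 5 = 36.8333/5 = 7.3667
  S = [[3.0667, -1.4667],
 [-1.4667, 7.3667]].

Step 3 — invert S. det(S) = 3.0667·7.3667 - (-1.4667)² = 20.44.
  S^{-1} = (1/det) · [[d, -b], [-b, a]] = [[0.3604, 0.0718],
 [0.0718, 0.15]].

Step 4 — quadratic form (x̄ - mu_0)^T · S^{-1} · (x̄ - mu_0):
  S^{-1} · (x̄ - mu_0) = (-1.0943, 0.212),
  (x̄ - mu_0)^T · [...] = (-3.6667)·(-1.0943) + (3.1667)·(0.212) = 4.6836.

Step 5 — scale by n: T² = 6 · 4.6836 = 28.1018.

T² ≈ 28.1018


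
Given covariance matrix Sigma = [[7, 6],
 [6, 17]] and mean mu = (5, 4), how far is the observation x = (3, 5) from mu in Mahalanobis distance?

Step 1 — centre the observation: (x - mu) = (-2, 1).

Step 2 — invert Sigma. det(Sigma) = 7·17 - (6)² = 83.
  Sigma^{-1} = (1/det) · [[d, -b], [-b, a]] = [[0.2048, -0.0723],
 [-0.0723, 0.0843]].

Step 3 — form the quadratic (x - mu)^T · Sigma^{-1} · (x - mu):
  Sigma^{-1} · (x - mu) = (-0.4819, 0.2289).
  (x - mu)^T · [Sigma^{-1} · (x - mu)] = (-2)·(-0.4819) + (1)·(0.2289) = 1.1928.

Step 4 — take square root: d = √(1.1928) ≈ 1.0921.

d(x, mu) = √(1.1928) ≈ 1.0921


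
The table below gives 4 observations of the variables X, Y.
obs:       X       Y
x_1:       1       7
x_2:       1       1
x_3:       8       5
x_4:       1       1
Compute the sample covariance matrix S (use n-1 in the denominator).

Step 1 — column means:
  mean(X) = (1 + 1 + 8 + 1) / 4 = 11/4 = 2.75
  mean(Y) = (7 + 1 + 5 + 1) / 4 = 14/4 = 3.5

Step 2 — sample covariance S[i,j] = (1/(n-1)) · Σ_k (x_{k,i} - mean_i) · (x_{k,j} - mean_j), with n-1 = 3.
  S[X,X] = ((-1.75)·(-1.75) + (-1.75)·(-1.75) + (5.25)·(5.25) + (-1.75)·(-1.75)) / 3 = 36.75/3 = 12.25
  S[X,Y] = ((-1.75)·(3.5) + (-1.75)·(-2.5) + (5.25)·(1.5) + (-1.75)·(-2.5)) / 3 = 10.5/3 = 3.5
  S[Y,Y] = ((3.5)·(3.5) + (-2.5)·(-2.5) + (1.5)·(1.5) + (-2.5)·(-2.5)) / 3 = 27/3 = 9

S is symmetric (S[j,i] = S[i,j]). Assembling:

S = [[12.25, 3.5],
 [3.5, 9]]


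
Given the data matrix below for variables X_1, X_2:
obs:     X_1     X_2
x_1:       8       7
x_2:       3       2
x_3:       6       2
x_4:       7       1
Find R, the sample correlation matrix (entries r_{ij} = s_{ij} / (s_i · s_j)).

Step 1 — column means:
  mean(X_1) = (8 + 3 + 6 + 7) / 4 = 24/4 = 6
  mean(X_2) = (7 + 2 + 2 + 1) / 4 = 12/4 = 3

Step 2 — sample variances and covariances s[i,j] = (1/(n-1)) · Σ_k (x_{k,i} - mean_i) · (x_{k,j} - mean_j), with n-1 = 3:
  s[X_1,X_1] = ((2)·(2) + (-3)·(-3) + (0)·(0) + (1)·(1)) / 3 = 14/3 = 4.6667
  s[X_1,X_2] = ((2)·(4) + (-3)·(-1) + (0)·(-1) + (1)·(-2)) / 3 = 9/3 = 3
  s[X_2,X_2] = ((4)·(4) + (-1)·(-1) + (-1)·(-1) + (-2)·(-2)) / 3 = 22/3 = 7.3333
  Sample standard deviations s_i = √(s[i,i]):
  s(X_1) = √(4.6667) = 2.1602
  s(X_2) = √(7.3333) = 2.708

Step 3 — r_{ij} = s_{ij} / (s_i · s_j):
  r[X_1,X_1] = 1 (diagonal).
  r[X_1,X_2] = 3 / (2.1602 · 2.708) = 3 / 5.85 = 0.5128
  r[X_2,X_2] = 1 (diagonal).

R is symmetric with unit diagonal. Assembling:

R = [[1, 0.5128],
 [0.5128, 1]]


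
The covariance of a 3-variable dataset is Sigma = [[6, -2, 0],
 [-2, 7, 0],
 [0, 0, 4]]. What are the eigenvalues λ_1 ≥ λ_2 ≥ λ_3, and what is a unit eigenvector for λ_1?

Step 1 — characteristic polynomial p(λ) = det(λI - Sigma) = λ³ - tr·λ² + c_1·λ - det, where tr = trace, c_1 = sum of the principal 2×2 minors, det = det(Sigma):
  tr = 6 + 7 + 4 = 17,
  c_1 = (6·7 - (-2)²) + (6·4 - (0)²) + (7·4 - (0)²) = 38 + 24 + 28 = 90,
  det = 6·(7·4 - (0)²) - (-2)·((-2)·4 - (0)·(0)) + (0)·((-2)·(0) - 7·(0)) = 6·(28) - (-2)·(-8) + (0)·(0) = 152.
  So p(λ) = λ³ - 17λ² + 90λ - 152.
Step 2 — look for an integer root (rational root theorem: any rational root is an integer divisor of 152). Testing λ = 4:
  p(4) = 64 - 272 + 360 - 152 = 0  ✓
  Dividing out (λ - 4): p(λ) = (λ - 4)(λ² - 13λ + 38).
Step 3 — remaining eigenvalues from the quadratic λ² - 13λ + 38 = 0:
  Δ = 13² - 4·38 = 169 - 152 = 17,  λ = (13 ± √17)/2 = (13 ± 4.1231)/2 ≈ 8.5616 or 4.4384.
  Sorted: λ_1 = 8.5616,  λ_2 = 4.4384,  λ_3 = 4  (check: sum = 17 = tr ✓).

Step 4 — unit eigenvector for λ_1 ≈ 8.5616: v spans the null space of (Sigma - λ_1 I), whose rows are
  r_1 = (-2.5616, -2, 0),  r_2 = (-2, -1.5616, 0),  r_3 = (0, 0, -4.5616).
  v is orthogonal to every row, so take v ∝ r_1 × r_3 = ((-2)·(-4.5616) - (0)·(0), (0)·(0) - (-2.5616)·(-4.5616), (-2.5616)·(0) - (-2)·(0)) ≈ (9.1231, -11.6847, 0).
  Let u = (9.1231, -11.6847, 0).
  ||u|| = √((9.1231)² + (-11.6847)² + (0)²) = √(219.7623) ≈ 14.8244,  v_1 = u/||u|| ≈ (0.6154, -0.7882, 0) (||v_1|| = 1).

λ_1 = 8.5616,  λ_2 = 4.4384,  λ_3 = 4;  v_1 ≈ (0.6154, -0.7882, 0)


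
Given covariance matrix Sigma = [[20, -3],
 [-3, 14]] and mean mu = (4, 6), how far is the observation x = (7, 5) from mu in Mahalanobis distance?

Step 1 — centre the observation: (x - mu) = (3, -1).

Step 2 — invert Sigma. det(Sigma) = 20·14 - (-3)² = 271.
  Sigma^{-1} = (1/det) · [[d, -b], [-b, a]] = [[0.0517, 0.0111],
 [0.0111, 0.0738]].

Step 3 — form the quadratic (x - mu)^T · Sigma^{-1} · (x - mu):
  Sigma^{-1} · (x - mu) = (0.1439, -0.0406).
  (x - mu)^T · [Sigma^{-1} · (x - mu)] = (3)·(0.1439) + (-1)·(-0.0406) = 0.4723.

Step 4 — take square root: d = √(0.4723) ≈ 0.6873.

d(x, mu) = √(0.4723) ≈ 0.6873


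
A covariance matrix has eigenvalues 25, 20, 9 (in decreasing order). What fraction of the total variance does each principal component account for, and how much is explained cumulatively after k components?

Step 1 — total variance = trace(Sigma) = Σ λ_i = 25 + 20 + 9 = 54.

Step 2 — fraction explained by component i = λ_i / Σ λ:
  PC1: 25/54 = 0.463
  PC2: 20/54 = 0.3704
  PC3: 9/54 = 0.1667

Step 3 — cumulative fraction after k components = (λ_1 + ... + λ_k) / Σ λ:
  k = 1: 25/54 = 0.463
  k = 2: (25 + 20)/54 = 45/54 = 0.8333
  k = 3: (25 + 20 + 9)/54 = 54/54 = 1

Summary (fraction, with percent):

explained: PC1 0.463 (46.3%), PC2 0.3704 (37.04%), PC3 0.1667 (16.67%);  cumulative: 0.463, 0.8333, 1


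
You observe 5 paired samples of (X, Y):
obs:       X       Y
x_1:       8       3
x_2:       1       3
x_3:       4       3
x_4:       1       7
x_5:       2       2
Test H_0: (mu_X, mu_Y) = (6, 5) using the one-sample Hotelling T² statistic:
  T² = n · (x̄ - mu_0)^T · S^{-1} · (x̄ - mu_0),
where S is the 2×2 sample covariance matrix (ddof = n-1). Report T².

Step 1 — sample mean vector:
  mean(X) = (8 + 1 + 4 + 1 + 2) / 5 = 16/5 = 3.2
  mean(Y) = (3 + 3 + 3 + 7 + 2) / 5 = 18/5 = 3.6
  x̄ = (3.2, 3.6),  deviation x̄ - mu_0 = (3.2, 3.6) - (6, 5) = (-2.8, -1.4).

Step 2 — sample covariance matrix, S[i,j] = (1/(n-1)) · Σ_k (x_{k,i} - mean_i) · (x_{k,j} - mean_j), divisor n-1 = 4:
  S[X,X] = ((4.8)·(4.8) + (-2.2)·(-2.2) + (0.8)·(0.8) + (-2.2)·(-2.2) + (-1.2)·(-1.2)) / 4 = 34.8/4 = 8.7
  S[X,Y] = ((4.8)·(-0.6) + (-2.2)·(-0.6) + (0.8)·(-0.6) + (-2.2)·(3.4) + (-1.2)·(-1.6)) / 4 = -7.6/4 = -1.9
  S[Y,Y] = ((-0.6)·(-0.6) + (-0.6)·(-0.6) + (-0.6)·(-0.6) + (3.4)·(3.4) + (-1.6)·(-1.6)) / 4 = 15.2/4 = 3.8
  S = [[8.7, -1.9],
 [-1.9, 3.8]].

Step 3 — invert S. det(S) = 8.7·3.8 - (-1.9)² = 29.45.
  S^{-1} = (1/det) · [[d, -b], [-b, a]] = [[0.129, 0.0645],
 [0.0645, 0.2954]].

Step 4 — quadratic form (x̄ - mu_0)^T · S^{-1} · (x̄ - mu_0):
  S^{-1} · (x̄ - mu_0) = (-0.4516, -0.5942),
  (x̄ - mu_0)^T · [...] = (-2.8)·(-0.4516) + (-1.4)·(-0.5942) = 2.0964.

Step 5 — scale by n: T² = 5 · 2.0964 = 10.4822.

T² ≈ 10.4822


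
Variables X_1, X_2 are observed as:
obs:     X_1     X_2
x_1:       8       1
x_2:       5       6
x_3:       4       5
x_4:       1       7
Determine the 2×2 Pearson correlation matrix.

Step 1 — column means:
  mean(X_1) = (8 + 5 + 4 + 1) / 4 = 18/4 = 4.5
  mean(X_2) = (1 + 6 + 5 + 7) / 4 = 19/4 = 4.75

Step 2 — sample variances and covariances s[i,j] = (1/(n-1)) · Σ_k (x_{k,i} - mean_i) · (x_{k,j} - mean_j), with n-1 = 3:
  s[X_1,X_1] = ((3.5)·(3.5) + (0.5)·(0.5) + (-0.5)·(-0.5) + (-3.5)·(-3.5)) / 3 = 25/3 = 8.3333
  s[X_1,X_2] = ((3.5)·(-3.75) + (0.5)·(1.25) + (-0.5)·(0.25) + (-3.5)·(2.25)) / 3 = -20.5/3 = -6.8333
  s[X_2,X_2] = ((-3.75)·(-3.75) + (1.25)·(1.25) + (0.25)·(0.25) + (2.25)·(2.25)) / 3 = 20.75/3 = 6.9167
  Sample standard deviations s_i = √(s[i,i]):
  s(X_1) = √(8.3333) = 2.8868
  s(X_2) = √(6.9167) = 2.63

Step 3 — r_{ij} = s_{ij} / (s_i · s_j):
  r[X_1,X_1] = 1 (diagonal).
  r[X_1,X_2] = -6.8333 / (2.8868 · 2.63) = -6.8333 / 7.592 = -0.9001
  r[X_2,X_2] = 1 (diagonal).

R is symmetric with unit diagonal. Assembling:

R = [[1, -0.9001],
 [-0.9001, 1]]


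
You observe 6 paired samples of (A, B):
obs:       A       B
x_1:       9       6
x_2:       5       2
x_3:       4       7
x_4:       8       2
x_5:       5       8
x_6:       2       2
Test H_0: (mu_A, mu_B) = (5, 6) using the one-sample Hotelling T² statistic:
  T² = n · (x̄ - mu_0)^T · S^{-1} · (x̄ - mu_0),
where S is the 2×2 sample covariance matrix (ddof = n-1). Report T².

Step 1 — sample mean vector:
  mean(A) = (9 + 5 + 4 + 8 + 5 + 2) / 6 = 33/6 = 5.5
  mean(B) = (6 + 2 + 7 + 2 + 8 + 2) / 6 = 27/6 = 4.5
  x̄ = (5.5, 4.5),  deviation x̄ - mu_0 = (5.5, 4.5) - (5, 6) = (0.5, -1.5).

Step 2 — sample covariance matrix, S[i,j] = (1/(n-1)) · Σ_k (x_{k,i} - mean_i) · (x_{k,j} - mean_j), divisor n-1 = 5:
  S[A,A] = ((3.5)·(3.5) + (-0.5)·(-0.5) + (-1.5)·(-1.5) + (2.5)·(2.5) + (-0.5)·(-0.5) + (-3.5)·(-3.5)) / 5 = 33.5/5 = 6.7
  S[A,B] = ((3.5)·(1.5) + (-0.5)·(-2.5) + (-1.5)·(2.5) + (2.5)·(-2.5) + (-0.5)·(3.5) + (-3.5)·(-2.5)) / 5 = 3.5/5 = 0.7
  S[B,B] = ((1.5)·(1.5) + (-2.5)·(-2.5) + (2.5)·(2.5) + (-2.5)·(-2.5) + (3.5)·(3.5) + (-2.5)·(-2.5)) / 5 = 39.5/5 = 7.9
  S = [[6.7, 0.7],
 [0.7, 7.9]].

Step 3 — invert S. det(S) = 6.7·7.9 - (0.7)² = 52.44.
  S^{-1} = (1/det) · [[d, -b], [-b, a]] = [[0.1506, -0.0133],
 [-0.0133, 0.1278]].

Step 4 — quadratic form (x̄ - mu_0)^T · S^{-1} · (x̄ - mu_0):
  S^{-1} · (x̄ - mu_0) = (0.0953, -0.1983),
  (x̄ - mu_0)^T · [...] = (0.5)·(0.0953) + (-1.5)·(-0.1983) = 0.3452.

Step 5 — scale by n: T² = 6 · 0.3452 = 2.0709.

T² ≈ 2.0709


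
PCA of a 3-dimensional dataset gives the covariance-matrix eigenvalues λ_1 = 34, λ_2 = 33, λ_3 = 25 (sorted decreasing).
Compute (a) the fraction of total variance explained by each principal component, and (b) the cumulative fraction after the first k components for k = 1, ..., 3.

Step 1 — total variance = trace(Sigma) = Σ λ_i = 34 + 33 + 25 = 92.

Step 2 — fraction explained by component i = λ_i / Σ λ:
  PC1: 34/92 = 0.3696
  PC2: 33/92 = 0.3587
  PC3: 25/92 = 0.2717

Step 3 — cumulative fraction after k components = (λ_1 + ... + λ_k) / Σ λ:
  k = 1: 34/92 = 0.3696
  k = 2: (34 + 33)/92 = 67/92 = 0.7283
  k = 3: (34 + 33 + 25)/92 = 92/92 = 1

Summary (fraction, with percent):

explained: PC1 0.3696 (36.96%), PC2 0.3587 (35.87%), PC3 0.2717 (27.17%);  cumulative: 0.3696, 0.7283, 1


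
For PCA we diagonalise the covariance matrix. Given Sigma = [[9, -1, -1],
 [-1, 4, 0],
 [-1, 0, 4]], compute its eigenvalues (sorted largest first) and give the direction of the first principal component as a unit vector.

Step 1 — characteristic polynomial p(λ) = det(λI - Sigma) = λ³ - tr·λ² + c_1·λ - det, where tr = trace, c_1 = sum of the principal 2×2 minors, det = det(Sigma):
  tr = 9 + 4 + 4 = 17,
  c_1 = (9·4 - (-1)²) + (9·4 - (-1)²) + (4·4 - (0)²) = 35 + 35 + 16 = 86,
  det = 9·(4·4 - (0)²) - (-1)·((-1)·4 - (0)·(-1)) + (-1)·((-1)·(0) - 4·(-1)) = 9·(16) - (-1)·(-4) + (-1)·(4) = 136.
  So p(λ) = λ³ - 17λ² + 86λ - 136.
Step 2 — look for an integer root (rational root theorem: any rational root is an integer divisor of 136). Testing λ = 4:
  p(4) = 64 - 272 + 344 - 136 = 0  ✓
  Dividing out (λ - 4): p(λ) = (λ - 4)(λ² - 13λ + 34).
Step 3 — remaining eigenvalues from the quadratic λ² - 13λ + 34 = 0:
  Δ = 13² - 4·34 = 169 - 136 = 33,  λ = (13 ± √33)/2 = (13 ± 5.7446)/2 ≈ 9.3723 or 3.6277.
  Sorted: λ_1 = 9.3723,  λ_2 = 4,  λ_3 = 3.6277  (check: sum = 17 = tr ✓).

Step 4 — unit eigenvector for λ_1 ≈ 9.3723: v spans the null space of (Sigma - λ_1 I), whose rows are
  r_1 = (-0.3723, -1, -1),  r_2 = (-1, -5.3723, 0),  r_3 = (-1, 0, -5.3723).
  v is orthogonal to every row, so take v ∝ r_1 × r_2 = ((-1)·(0) - (-1)·(-5.3723), (-1)·(-1) - (-0.3723)·(0), (-0.3723)·(-5.3723) - (-1)·(-1)) ≈ (-5.3723, 1, 1).
  Rescale (multiply by -1 so the first nonzero entry is positive): u = (5.3723, -1, -1).
  ||u|| = √((5.3723)² + (-1)² + (-1)²) = √(30.8614) ≈ 5.5553,  v_1 = u/||u|| ≈ (0.9671, -0.18, -0.18) (||v_1|| = 1).

λ_1 = 9.3723,  λ_2 = 4,  λ_3 = 3.6277;  v_1 ≈ (0.9671, -0.18, -0.18)


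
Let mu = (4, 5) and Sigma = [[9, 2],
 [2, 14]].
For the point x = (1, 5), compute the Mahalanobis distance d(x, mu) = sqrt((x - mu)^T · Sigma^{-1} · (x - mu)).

Step 1 — centre the observation: (x - mu) = (-3, 0).

Step 2 — invert Sigma. det(Sigma) = 9·14 - (2)² = 122.
  Sigma^{-1} = (1/det) · [[d, -b], [-b, a]] = [[0.1148, -0.0164],
 [-0.0164, 0.0738]].

Step 3 — form the quadratic (x - mu)^T · Sigma^{-1} · (x - mu):
  Sigma^{-1} · (x - mu) = (-0.3443, 0.0492).
  (x - mu)^T · [Sigma^{-1} · (x - mu)] = (-3)·(-0.3443) + (0)·(0.0492) = 1.0328.

Step 4 — take square root: d = √(1.0328) ≈ 1.0163.

d(x, mu) = √(1.0328) ≈ 1.0163


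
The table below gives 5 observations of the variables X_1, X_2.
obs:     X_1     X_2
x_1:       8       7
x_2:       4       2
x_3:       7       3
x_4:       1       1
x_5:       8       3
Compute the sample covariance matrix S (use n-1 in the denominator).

Step 1 — column means:
  mean(X_1) = (8 + 4 + 7 + 1 + 8) / 5 = 28/5 = 5.6
  mean(X_2) = (7 + 2 + 3 + 1 + 3) / 5 = 16/5 = 3.2

Step 2 — sample covariance S[i,j] = (1/(n-1)) · Σ_k (x_{k,i} - mean_i) · (x_{k,j} - mean_j), with n-1 = 4.
  S[X_1,X_1] = ((2.4)·(2.4) + (-1.6)·(-1.6) + (1.4)·(1.4) + (-4.6)·(-4.6) + (2.4)·(2.4)) / 4 = 37.2/4 = 9.3
  S[X_1,X_2] = ((2.4)·(3.8) + (-1.6)·(-1.2) + (1.4)·(-0.2) + (-4.6)·(-2.2) + (2.4)·(-0.2)) / 4 = 20.4/4 = 5.1
  S[X_2,X_2] = ((3.8)·(3.8) + (-1.2)·(-1.2) + (-0.2)·(-0.2) + (-2.2)·(-2.2) + (-0.2)·(-0.2)) / 4 = 20.8/4 = 5.2

S is symmetric (S[j,i] = S[i,j]). Assembling:

S = [[9.3, 5.1],
 [5.1, 5.2]]


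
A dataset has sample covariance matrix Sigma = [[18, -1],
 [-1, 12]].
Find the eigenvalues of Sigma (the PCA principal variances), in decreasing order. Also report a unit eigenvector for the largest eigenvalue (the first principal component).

Step 1 — characteristic polynomial of 2×2 Sigma:
  det(Sigma - λI) = λ² - trace · λ + det = 0.
  trace = 18 + 12 = 30, det = 18·12 - (-1)² = 215.
Step 2 — discriminant:
  Δ = trace² - 4·det = 900 - 860 = 40.
Step 3 — eigenvalues:
  λ = (trace ± √Δ)/2 = (30 ± 6.3246)/2,
  λ_1 = 18.1623,  λ_2 = 11.8377.

Step 4 — unit eigenvector for λ_1: solve (Sigma - λ_1 I)v = 0. First row:
  (18 - 18.1623)·v_x + (-1)·v_y = 0, i.e. (-0.1623)·v_x + (-1)·v_y = 0,
  so v ∝ (b, λ_1 - a) = (-1, 0.1623); multiply by -1 so the first entry is positive: u = (1, -0.1623).
  ||u|| = √((1)² + (-0.1623)²) = √(1.0263) ≈ 1.0131,
  v_1 = u/||u|| ≈ (0.9871, -0.1602) (||v_1|| = 1).

λ_1 = 18.1623,  λ_2 = 11.8377;  v_1 ≈ (0.9871, -0.1602)


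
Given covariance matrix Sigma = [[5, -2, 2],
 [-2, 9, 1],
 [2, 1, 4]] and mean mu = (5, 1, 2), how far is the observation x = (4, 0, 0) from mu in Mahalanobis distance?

Step 1 — centre the observation: (x - mu) = (-1, -1, -2).

Step 2 — invert Sigma (cofactor / det for 3×3, or solve directly):
  Sigma^{-1} = [[0.3043, 0.087, -0.1739],
 [0.087, 0.1391, -0.0783],
 [-0.1739, -0.0783, 0.3565]].

Step 3 — form the quadratic (x - mu)^T · Sigma^{-1} · (x - mu):
  Sigma^{-1} · (x - mu) = (-0.0435, -0.0696, -0.4609).
  (x - mu)^T · [Sigma^{-1} · (x - mu)] = (-1)·(-0.0435) + (-1)·(-0.0696) + (-2)·(-0.4609) = 1.0348.

Step 4 — take square root: d = √(1.0348) ≈ 1.0172.

d(x, mu) = √(1.0348) ≈ 1.0172


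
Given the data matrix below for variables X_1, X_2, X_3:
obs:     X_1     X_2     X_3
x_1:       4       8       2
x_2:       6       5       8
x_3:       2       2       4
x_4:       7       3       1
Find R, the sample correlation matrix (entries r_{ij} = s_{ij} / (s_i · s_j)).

Step 1 — column means:
  mean(X_1) = (4 + 6 + 2 + 7) / 4 = 19/4 = 4.75
  mean(X_2) = (8 + 5 + 2 + 3) / 4 = 18/4 = 4.5
  mean(X_3) = (2 + 8 + 4 + 1) / 4 = 15/4 = 3.75

Step 2 — sample variances and covariances s[i,j] = (1/(n-1)) · Σ_k (x_{k,i} - mean_i) · (x_{k,j} - mean_j), with n-1 = 3:
  s[X_1,X_1] = ((-0.75)·(-0.75) + (1.25)·(1.25) + (-2.75)·(-2.75) + (2.25)·(2.25)) / 3 = 14.75/3 = 4.9167
  s[X_1,X_2] = ((-0.75)·(3.5) + (1.25)·(0.5) + (-2.75)·(-2.5) + (2.25)·(-1.5)) / 3 = 1.5/3 = 0.5
  s[X_1,X_3] = ((-0.75)·(-1.75) + (1.25)·(4.25) + (-2.75)·(0.25) + (2.25)·(-2.75)) / 3 = -0.25/3 = -0.0833
  s[X_2,X_2] = ((3.5)·(3.5) + (0.5)·(0.5) + (-2.5)·(-2.5) + (-1.5)·(-1.5)) / 3 = 21/3 = 7
  s[X_2,X_3] = ((3.5)·(-1.75) + (0.5)·(4.25) + (-2.5)·(0.25) + (-1.5)·(-2.75)) / 3 = -0.5/3 = -0.1667
  s[X_3,X_3] = ((-1.75)·(-1.75) + (4.25)·(4.25) + (0.25)·(0.25) + (-2.75)·(-2.75)) / 3 = 28.75/3 = 9.5833
  Sample standard deviations s_i = √(s[i,i]):
  s(X_1) = √(4.9167) = 2.2174
  s(X_2) = √(7) = 2.6458
  s(X_3) = √(9.5833) = 3.0957

Step 3 — r_{ij} = s_{ij} / (s_i · s_j):
  r[X_1,X_1] = 1 (diagonal).
  r[X_1,X_2] = 0.5 / (2.2174 · 2.6458) = 0.5 / 5.8666 = 0.0852
  r[X_1,X_3] = -0.0833 / (2.2174 · 3.0957) = -0.0833 / 6.8643 = -0.0121
  r[X_2,X_2] = 1 (diagonal).
  r[X_2,X_3] = -0.1667 / (2.6458 · 3.0957) = -0.1667 / 8.1904 = -0.0203
  r[X_3,X_3] = 1 (diagonal).

R is symmetric with unit diagonal. Assembling:

R = [[1, 0.0852, -0.0121],
 [0.0852, 1, -0.0203],
 [-0.0121, -0.0203, 1]]


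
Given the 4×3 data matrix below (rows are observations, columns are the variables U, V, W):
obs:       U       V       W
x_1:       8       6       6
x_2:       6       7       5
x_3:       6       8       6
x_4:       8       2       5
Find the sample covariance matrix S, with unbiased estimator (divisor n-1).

Step 1 — column means:
  mean(U) = (8 + 6 + 6 + 8) / 4 = 28/4 = 7
  mean(V) = (6 + 7 + 8 + 2) / 4 = 23/4 = 5.75
  mean(W) = (6 + 5 + 6 + 5) / 4 = 22/4 = 5.5

Step 2 — sample covariance S[i,j] = (1/(n-1)) · Σ_k (x_{k,i} - mean_i) · (x_{k,j} - mean_j), with n-1 = 3.
  S[U,U] = ((1)·(1) + (-1)·(-1) + (-1)·(-1) + (1)·(1)) / 3 = 4/3 = 1.3333
  S[U,V] = ((1)·(0.25) + (-1)·(1.25) + (-1)·(2.25) + (1)·(-3.75)) / 3 = -7/3 = -2.3333
  S[U,W] = ((1)·(0.5) + (-1)·(-0.5) + (-1)·(0.5) + (1)·(-0.5)) / 3 = 0/3 = 0
  S[V,V] = ((0.25)·(0.25) + (1.25)·(1.25) + (2.25)·(2.25) + (-3.75)·(-3.75)) / 3 = 20.75/3 = 6.9167
  S[V,W] = ((0.25)·(0.5) + (1.25)·(-0.5) + (2.25)·(0.5) + (-3.75)·(-0.5)) / 3 = 2.5/3 = 0.8333
  S[W,W] = ((0.5)·(0.5) + (-0.5)·(-0.5) + (0.5)·(0.5) + (-0.5)·(-0.5)) / 3 = 1/3 = 0.3333

S is symmetric (S[j,i] = S[i,j]). Assembling:

S = [[1.3333, -2.3333, 0],
 [-2.3333, 6.9167, 0.8333],
 [0, 0.8333, 0.3333]]


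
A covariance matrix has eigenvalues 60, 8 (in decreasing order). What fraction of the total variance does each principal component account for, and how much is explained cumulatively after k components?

Step 1 — total variance = trace(Sigma) = Σ λ_i = 60 + 8 = 68.

Step 2 — fraction explained by component i = λ_i / Σ λ:
  PC1: 60/68 = 0.8824
  PC2: 8/68 = 0.1176

Step 3 — cumulative fraction after k components = (λ_1 + ... + λ_k) / Σ λ:
  k = 1: 60/68 = 0.8824
  k = 2: (60 + 8)/68 = 68/68 = 1

Summary (fraction, with percent):

explained: PC1 0.8824 (88.24%), PC2 0.1176 (11.76%);  cumulative: 0.8824, 1


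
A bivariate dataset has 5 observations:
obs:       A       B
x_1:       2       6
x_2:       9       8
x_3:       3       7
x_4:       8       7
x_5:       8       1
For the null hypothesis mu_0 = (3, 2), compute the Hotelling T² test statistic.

Step 1 — sample mean vector:
  mean(A) = (2 + 9 + 3 + 8 + 8) / 5 = 30/5 = 6
  mean(B) = (6 + 8 + 7 + 7 + 1) / 5 = 29/5 = 5.8
  x̄ = (6, 5.8),  deviation x̄ - mu_0 = (6, 5.8) - (3, 2) = (3, 3.8).

Step 2 — sample covariance matrix, S[i,j] = (1/(n-1)) · Σ_k (x_{k,i} - mean_i) · (x_{k,j} - mean_j), divisor n-1 = 4:
  S[A,A] = ((-4)·(-4) + (3)·(3) + (-3)·(-3) + (2)·(2) + (2)·(2)) / 4 = 42/4 = 10.5
  S[A,B] = ((-4)·(0.2) + (3)·(2.2) + (-3)·(1.2) + (2)·(1.2) + (2)·(-4.8)) / 4 = -5/4 = -1.25
  S[B,B] = ((0.2)·(0.2) + (2.2)·(2.2) + (1.2)·(1.2) + (1.2)·(1.2) + (-4.8)·(-4.8)) / 4 = 30.8/4 = 7.7
  S = [[10.5, -1.25],
 [-1.25, 7.7]].

Step 3 — invert S. det(S) = 10.5·7.7 - (-1.25)² = 79.2875.
  S^{-1} = (1/det) · [[d, -b], [-b, a]] = [[0.0971, 0.0158],
 [0.0158, 0.1324]].

Step 4 — quadratic form (x̄ - mu_0)^T · S^{-1} · (x̄ - mu_0):
  S^{-1} · (x̄ - mu_0) = (0.3513, 0.5505),
  (x̄ - mu_0)^T · [...] = (3)·(0.3513) + (3.8)·(0.5505) = 3.1458.

Step 5 — scale by n: T² = 5 · 3.1458 = 15.7288.

T² ≈ 15.7288


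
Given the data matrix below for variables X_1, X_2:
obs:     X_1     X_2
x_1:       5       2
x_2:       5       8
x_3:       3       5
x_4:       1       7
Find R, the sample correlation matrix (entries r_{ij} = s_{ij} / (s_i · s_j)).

Step 1 — column means:
  mean(X_1) = (5 + 5 + 3 + 1) / 4 = 14/4 = 3.5
  mean(X_2) = (2 + 8 + 5 + 7) / 4 = 22/4 = 5.5

Step 2 — sample variances and covariances s[i,j] = (1/(n-1)) · Σ_k (x_{k,i} - mean_i) · (x_{k,j} - mean_j), with n-1 = 3:
  s[X_1,X_1] = ((1.5)·(1.5) + (1.5)·(1.5) + (-0.5)·(-0.5) + (-2.5)·(-2.5)) / 3 = 11/3 = 3.6667
  s[X_1,X_2] = ((1.5)·(-3.5) + (1.5)·(2.5) + (-0.5)·(-0.5) + (-2.5)·(1.5)) / 3 = -5/3 = -1.6667
  s[X_2,X_2] = ((-3.5)·(-3.5) + (2.5)·(2.5) + (-0.5)·(-0.5) + (1.5)·(1.5)) / 3 = 21/3 = 7
  Sample standard deviations s_i = √(s[i,i]):
  s(X_1) = √(3.6667) = 1.9149
  s(X_2) = √(7) = 2.6458

Step 3 — r_{ij} = s_{ij} / (s_i · s_j):
  r[X_1,X_1] = 1 (diagonal).
  r[X_1,X_2] = -1.6667 / (1.9149 · 2.6458) = -1.6667 / 5.0662 = -0.329
  r[X_2,X_2] = 1 (diagonal).

R is symmetric with unit diagonal. Assembling:

R = [[1, -0.329],
 [-0.329, 1]]


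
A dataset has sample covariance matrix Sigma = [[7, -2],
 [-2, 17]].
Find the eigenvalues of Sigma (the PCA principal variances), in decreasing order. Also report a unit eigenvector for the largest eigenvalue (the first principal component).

Step 1 — characteristic polynomial of 2×2 Sigma:
  det(Sigma - λI) = λ² - trace · λ + det = 0.
  trace = 7 + 17 = 24, det = 7·17 - (-2)² = 115.
Step 2 — discriminant:
  Δ = trace² - 4·det = 576 - 460 = 116.
Step 3 — eigenvalues:
  λ = (trace ± √Δ)/2 = (24 ± 10.7703)/2,
  λ_1 = 17.3852,  λ_2 = 6.6148.

Step 4 — unit eigenvector for λ_1: solve (Sigma - λ_1 I)v = 0. First row:
  (7 - 17.3852)·v_x + (-2)·v_y = 0, i.e. (-10.3852)·v_x + (-2)·v_y = 0,
  so v ∝ (b, λ_1 - a) = (-2, 10.3852); multiply by -1 so the first entry is positive: u = (2, -10.3852).
  ||u|| = √((2)² + (-10.3852)²) = √(111.8516) ≈ 10.576,
  v_1 = u/||u|| ≈ (0.1891, -0.982) (||v_1|| = 1).

λ_1 = 17.3852,  λ_2 = 6.6148;  v_1 ≈ (0.1891, -0.982)


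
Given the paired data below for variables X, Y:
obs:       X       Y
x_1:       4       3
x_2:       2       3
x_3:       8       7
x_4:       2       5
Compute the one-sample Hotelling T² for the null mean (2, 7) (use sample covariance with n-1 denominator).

Step 1 — sample mean vector:
  mean(X) = (4 + 2 + 8 + 2) / 4 = 16/4 = 4
  mean(Y) = (3 + 3 + 7 + 5) / 4 = 18/4 = 4.5
  x̄ = (4, 4.5),  deviation x̄ - mu_0 = (4, 4.5) - (2, 7) = (2, -2.5).

Step 2 — sample covariance matrix, S[i,j] = (1/(n-1)) · Σ_k (x_{k,i} - mean_i) · (x_{k,j} - mean_j), divisor n-1 = 3:
  S[X,X] = ((0)·(0) + (-2)·(-2) + (4)·(4) + (-2)·(-2)) / 3 = 24/3 = 8
  S[X,Y] = ((0)·(-1.5) + (-2)·(-1.5) + (4)·(2.5) + (-2)·(0.5)) / 3 = 12/3 = 4
  S[Y,Y] = ((-1.5)·(-1.5) + (-1.5)·(-1.5) + (2.5)·(2.5) + (0.5)·(0.5)) / 3 = 11/3 = 3.6667
  S = [[8, 4],
 [4, 3.6667]].

Step 3 — invert S. det(S) = 8·3.6667 - (4)² = 13.3333.
  S^{-1} = (1/det) · [[d, -b], [-b, a]] = [[0.275, -0.3],
 [-0.3, 0.6]].

Step 4 — quadratic form (x̄ - mu_0)^T · S^{-1} · (x̄ - mu_0):
  S^{-1} · (x̄ - mu_0) = (1.3, -2.1),
  (x̄ - mu_0)^T · [...] = (2)·(1.3) + (-2.5)·(-2.1) = 7.85.

Step 5 — scale by n: T² = 4 · 7.85 = 31.4.

T² ≈ 31.4
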